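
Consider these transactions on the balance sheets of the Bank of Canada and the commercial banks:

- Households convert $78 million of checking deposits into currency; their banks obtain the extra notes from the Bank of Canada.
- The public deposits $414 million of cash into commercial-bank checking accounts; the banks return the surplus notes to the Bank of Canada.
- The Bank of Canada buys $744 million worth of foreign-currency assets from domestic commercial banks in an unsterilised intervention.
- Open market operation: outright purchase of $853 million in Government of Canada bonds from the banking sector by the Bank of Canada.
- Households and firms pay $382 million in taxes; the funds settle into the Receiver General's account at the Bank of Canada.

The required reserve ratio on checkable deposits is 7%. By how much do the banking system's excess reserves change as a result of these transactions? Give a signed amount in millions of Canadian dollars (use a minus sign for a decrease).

Currency withdrawal $78 million: reserves −$78M, deposits −$78M.
Currency deposit $414 million: reserves +$414M, deposits +$414M.
FX purchase $744 million: reserves +$744M, deposits 0.
OMO purchase (from banks) $853 million: reserves +$853M, deposits 0.
Government account inflow $382 million: reserves −$382M, deposits −$382M.
Totals: Δreserves = +$1551M, Δdeposits = −$46M.
Δrequired reserves = 7% × −$46M = −$3.22M.
Δexcess reserves = Δreserves − Δrequired = +$1551M − (−$3.22M) = +$1554.22 million.

+$1554.22 million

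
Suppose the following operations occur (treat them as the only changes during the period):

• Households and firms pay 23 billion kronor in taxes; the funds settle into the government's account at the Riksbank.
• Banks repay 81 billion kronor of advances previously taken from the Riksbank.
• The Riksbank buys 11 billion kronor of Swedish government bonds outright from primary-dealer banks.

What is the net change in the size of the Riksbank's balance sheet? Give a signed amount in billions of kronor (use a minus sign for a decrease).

-70 billion

Riksbank balance sheet:
  Assets:      Securities +11B, Loans to banks −81B
  Liabilities: Bank reserves −93B, Government deposits +23B
Commercial banking system:
  Assets:      Reserves at CB −93B, Securities −11B
  Liabilities: Checkable deposits −23B, Borrowings from CB −81B
Change in total Riksbank assets = -70 billion.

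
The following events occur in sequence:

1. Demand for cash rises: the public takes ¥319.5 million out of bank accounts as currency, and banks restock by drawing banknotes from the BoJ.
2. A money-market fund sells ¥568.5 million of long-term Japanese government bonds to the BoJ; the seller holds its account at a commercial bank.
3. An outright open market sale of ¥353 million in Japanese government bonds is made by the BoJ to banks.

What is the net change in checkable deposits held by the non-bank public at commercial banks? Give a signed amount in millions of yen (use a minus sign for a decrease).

BoJ balance sheet:
  Assets:      Securities +¥215.5M
  Liabilities: Bank reserves −¥104M, Currency in circulation +¥319.5M
Commercial banking system:
  Assets:      Reserves at CB −¥104M, Securities +¥353M
  Liabilities: Checkable deposits +¥249M
So the change in checkable deposits held by the non-bank public at commercial banks is +¥249 million.

+¥249 million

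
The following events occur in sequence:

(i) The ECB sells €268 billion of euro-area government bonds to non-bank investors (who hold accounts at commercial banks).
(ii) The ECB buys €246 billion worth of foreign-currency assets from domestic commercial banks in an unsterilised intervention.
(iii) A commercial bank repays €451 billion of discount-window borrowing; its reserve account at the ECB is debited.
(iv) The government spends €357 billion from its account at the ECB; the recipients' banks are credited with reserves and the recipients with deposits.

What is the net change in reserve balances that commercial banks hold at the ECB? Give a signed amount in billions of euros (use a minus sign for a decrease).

-€116 billion

ECB balance sheet:
  Assets:      Securities −€268B, Loans to banks −€451B, Foreign assets +€246B
  Liabilities: Bank reserves −€116B, Government deposits −€357B
So the change in reserve balances that commercial banks hold at the ECB is -€116 billion.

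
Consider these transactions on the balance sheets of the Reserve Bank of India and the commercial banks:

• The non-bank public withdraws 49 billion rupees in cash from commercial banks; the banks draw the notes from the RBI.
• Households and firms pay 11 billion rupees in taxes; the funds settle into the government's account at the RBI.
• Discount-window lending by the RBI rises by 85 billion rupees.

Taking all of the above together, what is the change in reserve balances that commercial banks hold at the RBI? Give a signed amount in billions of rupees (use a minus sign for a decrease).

+25 billion

Currency withdrawal 49 billion rupees: banks swap reserves for currency → −49B.
Government account inflow 11 billion rupees: funds move from bank reserves into the government account → −11B.
Discount-window loan 85 billion rupees: the loan is credited to the bank's reserve account → +85B.
Net: −49 − 11 + 85 = +25 billion.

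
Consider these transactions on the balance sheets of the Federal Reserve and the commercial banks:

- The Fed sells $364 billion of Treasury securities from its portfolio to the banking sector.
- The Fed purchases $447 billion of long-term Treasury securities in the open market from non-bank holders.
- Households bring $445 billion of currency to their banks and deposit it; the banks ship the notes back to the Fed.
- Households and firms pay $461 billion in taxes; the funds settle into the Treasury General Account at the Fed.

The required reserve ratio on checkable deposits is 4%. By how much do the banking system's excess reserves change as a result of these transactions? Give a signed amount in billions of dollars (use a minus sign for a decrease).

+$49.76 billion

OMO sale (to banks) $364 billion: reserves −$364B, deposits 0.
Asset purchase (from non-banks) $447 billion: reserves +$447B, deposits +$447B.
Currency deposit $445 billion: reserves +$445B, deposits +$445B.
Government account inflow $461 billion: reserves −$461B, deposits −$461B.
Totals: Δreserves = +$67B, Δdeposits = +$431B.
Δrequired reserves = 4% × +$431B = +$17.24B.
Δexcess reserves = Δreserves − Δrequired = +$67B − (+$17.24B) = +$49.76 billion.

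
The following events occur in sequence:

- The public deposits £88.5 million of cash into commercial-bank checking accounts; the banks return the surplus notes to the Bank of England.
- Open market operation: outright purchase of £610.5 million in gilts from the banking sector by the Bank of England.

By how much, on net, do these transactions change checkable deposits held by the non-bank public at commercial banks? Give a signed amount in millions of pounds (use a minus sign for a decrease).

Bank of England balance sheet:
  Assets:      Securities +£610.5M
  Liabilities: Bank reserves +£699M, Currency in circulation −£88.5M
Commercial banking system:
  Assets:      Reserves at CB +£699M, Securities −£610.5M
  Liabilities: Checkable deposits +£88.5M
So the change in checkable deposits held by the non-bank public at commercial banks is +£88.5 million.

+£88.5 million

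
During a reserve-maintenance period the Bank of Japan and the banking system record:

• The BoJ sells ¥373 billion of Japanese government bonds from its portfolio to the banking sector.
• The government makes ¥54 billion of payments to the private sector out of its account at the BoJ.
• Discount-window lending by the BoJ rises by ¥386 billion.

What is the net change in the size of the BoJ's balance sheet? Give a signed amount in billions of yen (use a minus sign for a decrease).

+¥13 billion

OMO sale (to banks) ¥373 billion: a BoJ asset is shed → −¥373B.
Government spending ¥54 billion: only the composition of liabilities changes → 0.
Discount-window loan ¥386 billion: a BoJ asset is acquired → +¥386B.
Net: −373 + 0 + 386 = +¥13 billion.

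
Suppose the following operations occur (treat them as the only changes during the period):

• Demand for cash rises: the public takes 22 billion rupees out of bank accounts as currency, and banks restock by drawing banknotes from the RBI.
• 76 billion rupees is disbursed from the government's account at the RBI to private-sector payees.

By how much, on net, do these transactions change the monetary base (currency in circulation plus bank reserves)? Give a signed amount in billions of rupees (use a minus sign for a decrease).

Currency withdrawal 22 billion rupees: just a shift between currency and reserves — both are base money → 0.
Government spending 76 billion rupees: a non-base liability converts back to reserves → +76B.
Net: 0 + 76 = +76 billion.

+76 billion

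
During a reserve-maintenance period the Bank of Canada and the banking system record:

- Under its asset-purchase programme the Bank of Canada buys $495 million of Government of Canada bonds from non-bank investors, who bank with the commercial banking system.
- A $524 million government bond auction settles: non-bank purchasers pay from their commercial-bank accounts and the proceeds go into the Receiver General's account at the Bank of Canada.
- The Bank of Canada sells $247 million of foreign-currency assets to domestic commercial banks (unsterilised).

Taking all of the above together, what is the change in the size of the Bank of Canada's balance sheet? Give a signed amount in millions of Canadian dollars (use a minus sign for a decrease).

+$248 million

Bank of Canada balance sheet:
  Assets:      Securities +$495M, Foreign assets −$247M
  Liabilities: Bank reserves −$276M, Government deposits +$524M
Commercial banking system:
  Assets:      Reserves at CB −$276M, Foreign assets +$247M
  Liabilities: Checkable deposits −$29M
Change in total Bank of Canada assets = +$248 million.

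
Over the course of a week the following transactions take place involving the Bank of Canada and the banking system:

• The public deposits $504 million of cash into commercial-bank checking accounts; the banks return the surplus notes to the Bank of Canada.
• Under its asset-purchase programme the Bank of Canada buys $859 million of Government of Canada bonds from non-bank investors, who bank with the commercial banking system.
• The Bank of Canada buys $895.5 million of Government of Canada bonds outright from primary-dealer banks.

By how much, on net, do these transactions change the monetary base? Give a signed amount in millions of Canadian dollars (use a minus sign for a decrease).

Currency deposit $504 million: just a shift between currency and reserves — both are base money → 0.
Asset purchase (from non-banks) $859 million: Bank of Canada balance sheet expands → +$859M.
OMO purchase (from banks) $895.5 million: Bank of Canada balance sheet expands → +$895.5M.
Net: 0 + 859 + 895.5 = +$1754.5 million.

+$1754.5 million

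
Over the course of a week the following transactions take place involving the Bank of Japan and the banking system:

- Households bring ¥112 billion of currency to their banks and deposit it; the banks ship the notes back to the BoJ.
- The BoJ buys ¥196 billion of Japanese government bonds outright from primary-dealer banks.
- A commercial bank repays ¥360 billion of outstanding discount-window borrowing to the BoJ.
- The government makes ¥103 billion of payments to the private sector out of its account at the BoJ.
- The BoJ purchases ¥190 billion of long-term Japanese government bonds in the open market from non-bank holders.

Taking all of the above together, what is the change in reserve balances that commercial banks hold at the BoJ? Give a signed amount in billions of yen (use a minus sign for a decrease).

BoJ balance sheet:
  Assets:      Securities +¥386B, Loans to banks −¥360B
  Liabilities: Bank reserves +¥241B, Currency in circulation −¥112B, Government deposits −¥103B
So the change in reserve balances that commercial banks hold at the BoJ is +¥241 billion.

+¥241 billion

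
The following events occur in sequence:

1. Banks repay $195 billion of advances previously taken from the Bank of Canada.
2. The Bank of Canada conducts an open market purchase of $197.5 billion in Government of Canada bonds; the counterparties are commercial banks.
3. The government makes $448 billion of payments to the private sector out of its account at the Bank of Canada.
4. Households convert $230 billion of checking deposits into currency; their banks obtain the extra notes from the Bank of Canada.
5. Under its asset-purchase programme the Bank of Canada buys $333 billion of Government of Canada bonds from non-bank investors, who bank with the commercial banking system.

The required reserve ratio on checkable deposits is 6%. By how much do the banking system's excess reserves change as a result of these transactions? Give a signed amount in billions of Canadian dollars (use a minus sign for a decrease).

Discount-window repayment $195 billion: reserves −$195B, deposits 0.
OMO purchase (from banks) $197.5 billion: reserves +$197.5B, deposits 0.
Government spending $448 billion: reserves +$448B, deposits +$448B.
Currency withdrawal $230 billion: reserves −$230B, deposits −$230B.
Asset purchase (from non-banks) $333 billion: reserves +$333B, deposits +$333B.
Totals: Δreserves = +$553.5B, Δdeposits = +$551B.
Δrequired reserves = 6% × +$551B = +$33.06B.
Δexcess reserves = Δreserves − Δrequired = +$553.5B − (+$33.06B) = +$520.44 billion.

+$520.44 billion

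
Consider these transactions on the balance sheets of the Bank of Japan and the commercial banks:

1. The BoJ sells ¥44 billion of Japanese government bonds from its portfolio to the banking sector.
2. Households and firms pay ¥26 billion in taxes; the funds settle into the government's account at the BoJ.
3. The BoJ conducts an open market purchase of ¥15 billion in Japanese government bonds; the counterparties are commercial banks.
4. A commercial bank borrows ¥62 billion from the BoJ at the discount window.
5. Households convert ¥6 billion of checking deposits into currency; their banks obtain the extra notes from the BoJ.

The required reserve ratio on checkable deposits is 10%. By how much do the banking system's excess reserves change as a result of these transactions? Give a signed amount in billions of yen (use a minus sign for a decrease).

OMO sale (to banks) ¥44 billion: reserves −¥44B, deposits 0.
Government account inflow ¥26 billion: reserves −¥26B, deposits −¥26B.
OMO purchase (from banks) ¥15 billion: reserves +¥15B, deposits 0.
Discount-window loan ¥62 billion: reserves +¥62B, deposits 0.
Currency withdrawal ¥6 billion: reserves −¥6B, deposits −¥6B.
Totals: Δreserves = +¥1B, Δdeposits = −¥32B.
Δrequired reserves = 10% × −¥32B = −¥3.2B.
Δexcess reserves = Δreserves − Δrequired = +¥1B − (−¥3.2B) = +¥4.2 billion.

+¥4.2 billion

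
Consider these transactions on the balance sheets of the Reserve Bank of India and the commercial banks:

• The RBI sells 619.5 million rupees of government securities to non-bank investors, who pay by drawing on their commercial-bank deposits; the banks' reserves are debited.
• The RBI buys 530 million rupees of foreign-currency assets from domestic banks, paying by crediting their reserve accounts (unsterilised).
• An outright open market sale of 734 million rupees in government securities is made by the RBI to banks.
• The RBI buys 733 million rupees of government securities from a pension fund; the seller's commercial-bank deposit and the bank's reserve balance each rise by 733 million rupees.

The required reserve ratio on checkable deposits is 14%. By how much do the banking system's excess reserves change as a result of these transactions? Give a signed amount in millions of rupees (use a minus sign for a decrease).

Asset sale (to non-banks) 619.5 million rupees: reserves −619.5M, deposits −619.5M.
FX purchase 530 million rupees: reserves +530M, deposits 0.
OMO sale (to banks) 734 million rupees: reserves −734M, deposits 0.
Asset purchase (from non-banks) 733 million rupees: reserves +733M, deposits +733M.
Totals: Δreserves = −90.5M, Δdeposits = +113.5M.
Δrequired reserves = 14% × +113.5M = +15.89M.
Δexcess reserves = Δreserves − Δrequired = −90.5M − (+15.89M) = -106.39 million.

-106.39 million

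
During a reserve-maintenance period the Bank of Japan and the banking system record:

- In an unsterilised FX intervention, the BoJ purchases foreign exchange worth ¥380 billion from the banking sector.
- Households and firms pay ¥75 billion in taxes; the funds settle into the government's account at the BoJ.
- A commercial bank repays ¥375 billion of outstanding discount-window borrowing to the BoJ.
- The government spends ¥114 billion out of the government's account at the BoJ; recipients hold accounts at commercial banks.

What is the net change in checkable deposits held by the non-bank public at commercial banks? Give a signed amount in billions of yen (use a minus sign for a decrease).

FX purchase ¥380 billion: the counterparty is a bank, so public deposits are unchanged → 0.
Government account inflow ¥75 billion: non-bank counterparties' bank balances fall → −¥75B.
Discount-window repayment ¥375 billion: the counterparty is a bank, so public deposits are unchanged → 0.
Government spending ¥114 billion: non-bank counterparties' bank balances rise → +¥114B.
Net: 0 − 75 + 0 + 114 = +¥39 billion.

+¥39 billion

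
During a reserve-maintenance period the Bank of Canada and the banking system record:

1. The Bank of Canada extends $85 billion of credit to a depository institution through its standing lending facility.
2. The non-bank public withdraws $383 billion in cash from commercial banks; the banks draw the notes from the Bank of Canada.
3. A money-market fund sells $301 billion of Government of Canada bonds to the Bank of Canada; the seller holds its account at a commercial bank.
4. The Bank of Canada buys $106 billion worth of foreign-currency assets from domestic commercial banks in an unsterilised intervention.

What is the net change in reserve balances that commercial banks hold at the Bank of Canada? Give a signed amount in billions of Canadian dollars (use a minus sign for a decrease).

+$109 billion

Discount-window loan $85 billion: the loan is credited to the bank's reserve account → +$85B.
Currency withdrawal $383 billion: banks swap reserves for currency → −$383B.
Asset purchase (from non-banks) $301 billion: the Bank of Canada pays by crediting reserve accounts → +$301B.
FX purchase $106 billion: the Bank of Canada pays by crediting reserve accounts → +$106B.
Net: 85 − 383 + 301 + 106 = +$109 billion.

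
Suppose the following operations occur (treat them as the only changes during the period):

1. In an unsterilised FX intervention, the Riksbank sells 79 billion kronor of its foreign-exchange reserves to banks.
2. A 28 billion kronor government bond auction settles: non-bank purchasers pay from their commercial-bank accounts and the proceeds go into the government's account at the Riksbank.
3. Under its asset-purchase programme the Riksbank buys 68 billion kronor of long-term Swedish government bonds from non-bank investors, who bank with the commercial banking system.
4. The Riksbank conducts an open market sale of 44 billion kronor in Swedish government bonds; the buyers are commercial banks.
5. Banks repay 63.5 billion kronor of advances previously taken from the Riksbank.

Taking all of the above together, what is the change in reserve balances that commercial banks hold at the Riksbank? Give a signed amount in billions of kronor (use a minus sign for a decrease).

FX sale 79 billion kronor: the buying banks pay out of their reserve balances → −79B.
Government account inflow 28 billion kronor: funds move from bank reserves into the government account → −28B.
Asset purchase (from non-banks) 68 billion kronor: the Riksbank pays by crediting reserve accounts → +68B.
OMO sale (to banks) 44 billion kronor: the buying banks pay out of their reserve balances → −44B.
Discount-window repayment 63.5 billion kronor: repayment is debited from reserves → −63.5B.
Net: −79 − 28 + 68 − 44 − 63.5 = -146.5 billion.

-146.5 billion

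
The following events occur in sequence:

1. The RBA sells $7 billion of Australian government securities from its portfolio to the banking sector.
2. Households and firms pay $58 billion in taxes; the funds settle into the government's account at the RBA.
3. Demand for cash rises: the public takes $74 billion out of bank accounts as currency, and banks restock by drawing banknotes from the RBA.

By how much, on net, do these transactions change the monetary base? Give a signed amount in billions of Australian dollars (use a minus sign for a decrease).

-$65 billion

OMO sale (to banks) $7 billion: RBA balance sheet contracts → −$7B.
Government account inflow $58 billion: reserves shift to a non-base liability → −$58B.
Currency withdrawal $74 billion: just a shift between currency and reserves — both are base money → 0.
Net: −7 − 58 + 0 = -$65 billion.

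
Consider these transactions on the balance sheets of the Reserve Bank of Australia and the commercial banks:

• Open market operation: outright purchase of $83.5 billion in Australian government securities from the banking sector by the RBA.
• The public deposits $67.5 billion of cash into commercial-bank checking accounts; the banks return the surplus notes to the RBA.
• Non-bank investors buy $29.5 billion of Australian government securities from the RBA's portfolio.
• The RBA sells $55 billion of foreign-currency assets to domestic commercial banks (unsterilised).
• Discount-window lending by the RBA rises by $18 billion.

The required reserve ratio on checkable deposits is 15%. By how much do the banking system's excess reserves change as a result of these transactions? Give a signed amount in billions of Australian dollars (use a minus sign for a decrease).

+$78.8 billion

OMO purchase (from banks) $83.5 billion: reserves +$83.5B, deposits 0.
Currency deposit $67.5 billion: reserves +$67.5B, deposits +$67.5B.
Asset sale (to non-banks) $29.5 billion: reserves −$29.5B, deposits −$29.5B.
FX sale $55 billion: reserves −$55B, deposits 0.
Discount-window loan $18 billion: reserves +$18B, deposits 0.
Totals: Δreserves = +$84.5B, Δdeposits = +$38B.
Δrequired reserves = 15% × +$38B = +$5.7B.
Δexcess reserves = Δreserves − Δrequired = +$84.5B − (+$5.7B) = +$78.8 billion.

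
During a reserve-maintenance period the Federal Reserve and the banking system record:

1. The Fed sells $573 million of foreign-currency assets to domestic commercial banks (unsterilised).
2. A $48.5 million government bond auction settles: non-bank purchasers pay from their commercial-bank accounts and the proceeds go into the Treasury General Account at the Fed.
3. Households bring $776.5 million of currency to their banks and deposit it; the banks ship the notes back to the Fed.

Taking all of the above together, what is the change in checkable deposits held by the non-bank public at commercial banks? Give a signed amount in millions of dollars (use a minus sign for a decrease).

Fed balance sheet:
  Assets:      Foreign assets −$573M
  Liabilities: Bank reserves +$155M, Currency in circulation −$776.5M, Government deposits +$48.5M
Commercial banking system:
  Assets:      Reserves at CB +$155M, Foreign assets +$573M
  Liabilities: Checkable deposits +$728M
So the change in checkable deposits held by the non-bank public at commercial banks is +$728 million.

+$728 million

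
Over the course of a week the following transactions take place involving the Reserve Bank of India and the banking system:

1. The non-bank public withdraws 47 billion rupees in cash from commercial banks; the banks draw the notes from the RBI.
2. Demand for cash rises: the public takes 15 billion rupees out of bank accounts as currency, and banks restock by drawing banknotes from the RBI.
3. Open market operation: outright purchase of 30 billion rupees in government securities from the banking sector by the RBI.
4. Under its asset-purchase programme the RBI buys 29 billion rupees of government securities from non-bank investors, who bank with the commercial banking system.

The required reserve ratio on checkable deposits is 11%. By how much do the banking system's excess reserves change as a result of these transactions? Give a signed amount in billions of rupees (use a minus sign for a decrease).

+0.63 billion

Currency withdrawal 47 billion rupees: reserves −47B, deposits −47B.
Currency withdrawal 15 billion rupees: reserves −15B, deposits −15B.
OMO purchase (from banks) 30 billion rupees: reserves +30B, deposits 0.
Asset purchase (from non-banks) 29 billion rupees: reserves +29B, deposits +29B.
Totals: Δreserves = −3B, Δdeposits = −33B.
Δrequired reserves = 11% × −33B = −3.63B.
Δexcess reserves = Δreserves − Δrequired = −3B − (−3.63B) = +0.63 billion.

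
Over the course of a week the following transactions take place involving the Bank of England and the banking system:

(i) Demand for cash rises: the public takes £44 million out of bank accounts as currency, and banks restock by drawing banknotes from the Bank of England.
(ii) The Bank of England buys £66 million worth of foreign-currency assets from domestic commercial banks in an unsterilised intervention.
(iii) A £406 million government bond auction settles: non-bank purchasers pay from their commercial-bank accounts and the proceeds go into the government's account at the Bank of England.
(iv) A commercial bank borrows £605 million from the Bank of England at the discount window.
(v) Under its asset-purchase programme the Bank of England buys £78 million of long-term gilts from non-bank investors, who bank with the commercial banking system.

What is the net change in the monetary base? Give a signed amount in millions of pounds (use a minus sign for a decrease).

Currency withdrawal £44 million: just a shift between currency and reserves — both are base money → 0.
FX purchase £66 million: Bank of England balance sheet expands → +£66M.
Government account inflow £406 million: reserves shift to a non-base liability → −£406M.
Discount-window loan £605 million: Bank of England balance sheet expands → +£605M.
Asset purchase (from non-banks) £78 million: Bank of England balance sheet expands → +£78M.
Net: 0 + 66 − 406 + 605 + 78 = +£343 million.

+£343 million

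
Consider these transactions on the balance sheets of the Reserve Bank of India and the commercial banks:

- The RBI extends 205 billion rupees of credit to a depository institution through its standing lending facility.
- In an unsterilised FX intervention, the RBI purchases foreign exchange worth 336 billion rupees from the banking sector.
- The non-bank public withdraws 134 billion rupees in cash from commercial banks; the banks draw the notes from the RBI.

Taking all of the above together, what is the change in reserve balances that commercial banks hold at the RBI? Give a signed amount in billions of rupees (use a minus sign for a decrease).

Discount-window loan 205 billion rupees: the loan is credited to the bank's reserve account → +205B.
FX purchase 336 billion rupees: the RBI pays by crediting reserve accounts → +336B.
Currency withdrawal 134 billion rupees: banks swap reserves for currency → −134B.
Net: 205 + 336 − 134 = +407 billion.

+407 billion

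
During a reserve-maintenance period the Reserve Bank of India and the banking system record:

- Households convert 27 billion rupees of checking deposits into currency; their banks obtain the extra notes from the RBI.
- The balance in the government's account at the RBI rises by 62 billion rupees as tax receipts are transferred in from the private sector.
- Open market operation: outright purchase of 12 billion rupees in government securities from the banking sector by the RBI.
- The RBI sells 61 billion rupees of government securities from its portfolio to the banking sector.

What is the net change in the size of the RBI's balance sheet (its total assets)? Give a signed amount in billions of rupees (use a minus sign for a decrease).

Currency withdrawal 27 billion rupees: only the composition of liabilities changes → 0.
Government account inflow 62 billion rupees: only the composition of liabilities changes → 0.
OMO purchase (from banks) 12 billion rupees: an RBI asset is acquired → +12B.
OMO sale (to banks) 61 billion rupees: an RBI asset is shed → −61B.
Net: 0 + 0 + 12 − 61 = -49 billion.

-49 billion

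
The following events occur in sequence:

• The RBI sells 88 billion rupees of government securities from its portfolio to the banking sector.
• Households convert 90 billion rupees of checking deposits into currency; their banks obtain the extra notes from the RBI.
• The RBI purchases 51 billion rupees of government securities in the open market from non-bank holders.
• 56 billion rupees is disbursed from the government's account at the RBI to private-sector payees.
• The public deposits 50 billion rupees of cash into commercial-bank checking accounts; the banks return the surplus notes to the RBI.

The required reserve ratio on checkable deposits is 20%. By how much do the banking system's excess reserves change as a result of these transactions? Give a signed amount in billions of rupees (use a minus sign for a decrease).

OMO sale (to banks) 88 billion rupees: reserves −88B, deposits 0.
Currency withdrawal 90 billion rupees: reserves −90B, deposits −90B.
Asset purchase (from non-banks) 51 billion rupees: reserves +51B, deposits +51B.
Government spending 56 billion rupees: reserves +56B, deposits +56B.
Currency deposit 50 billion rupees: reserves +50B, deposits +50B.
Totals: Δreserves = −21B, Δdeposits = +67B.
Δrequired reserves = 20% × +67B = +13.4B.
Δexcess reserves = Δreserves − Δrequired = −21B − (+13.4B) = -34.4 billion.

-34.4 billion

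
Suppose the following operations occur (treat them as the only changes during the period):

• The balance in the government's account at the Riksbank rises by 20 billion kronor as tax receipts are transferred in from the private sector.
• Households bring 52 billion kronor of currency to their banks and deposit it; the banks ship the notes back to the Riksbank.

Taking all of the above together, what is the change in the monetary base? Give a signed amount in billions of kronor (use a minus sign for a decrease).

Riksbank balance sheet:
  Assets:      no change
  Liabilities: Bank reserves +32B, Currency in circulation −52B, Government deposits +20B
Commercial banking system:
  Assets:      Reserves at CB +32B
  Liabilities: Checkable deposits +32B
Monetary base = currency + reserves: −52B + (+32B) = -20 billion.

-20 billion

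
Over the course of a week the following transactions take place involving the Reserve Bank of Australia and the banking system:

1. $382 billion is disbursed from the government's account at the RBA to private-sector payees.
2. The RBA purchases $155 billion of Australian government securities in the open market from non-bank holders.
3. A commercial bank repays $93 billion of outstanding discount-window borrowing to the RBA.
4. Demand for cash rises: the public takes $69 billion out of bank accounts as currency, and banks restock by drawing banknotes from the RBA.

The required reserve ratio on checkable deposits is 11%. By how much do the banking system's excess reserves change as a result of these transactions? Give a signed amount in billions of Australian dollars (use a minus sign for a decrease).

+$323.52 billion

Government spending $382 billion: reserves +$382B, deposits +$382B.
Asset purchase (from non-banks) $155 billion: reserves +$155B, deposits +$155B.
Discount-window repayment $93 billion: reserves −$93B, deposits 0.
Currency withdrawal $69 billion: reserves −$69B, deposits −$69B.
Totals: Δreserves = +$375B, Δdeposits = +$468B.
Δrequired reserves = 11% × +$468B = +$51.48B.
Δexcess reserves = Δreserves − Δrequired = +$375B − (+$51.48B) = +$323.52 billion.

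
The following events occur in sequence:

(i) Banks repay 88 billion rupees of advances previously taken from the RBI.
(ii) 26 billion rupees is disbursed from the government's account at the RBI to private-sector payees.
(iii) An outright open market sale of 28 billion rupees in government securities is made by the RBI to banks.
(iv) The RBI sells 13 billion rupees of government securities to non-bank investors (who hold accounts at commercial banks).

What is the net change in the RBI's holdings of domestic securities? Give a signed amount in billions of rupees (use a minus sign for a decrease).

-41 billion

RBI balance sheet:
  Assets:      Securities −41B, Loans to banks −88B
  Liabilities: Bank reserves −103B, Government deposits −26B
Commercial banking system:
  Assets:      Reserves at CB −103B, Securities +28B
  Liabilities: Checkable deposits +13B, Borrowings from CB −88B
So the change in the RBI's holdings of domestic securities is -41 billion.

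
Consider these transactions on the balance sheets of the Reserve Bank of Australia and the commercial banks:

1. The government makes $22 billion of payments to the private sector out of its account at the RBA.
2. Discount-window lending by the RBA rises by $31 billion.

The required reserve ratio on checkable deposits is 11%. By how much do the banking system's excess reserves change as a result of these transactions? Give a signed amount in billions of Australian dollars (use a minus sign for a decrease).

Government spending $22 billion: reserves +$22B, deposits +$22B.
Discount-window loan $31 billion: reserves +$31B, deposits 0.
Totals: Δreserves = +$53B, Δdeposits = +$22B.
Δrequired reserves = 11% × +$22B = +$2.42B.
Δexcess reserves = Δreserves − Δrequired = +$53B − (+$2.42B) = +$50.58 billion.

+$50.58 billion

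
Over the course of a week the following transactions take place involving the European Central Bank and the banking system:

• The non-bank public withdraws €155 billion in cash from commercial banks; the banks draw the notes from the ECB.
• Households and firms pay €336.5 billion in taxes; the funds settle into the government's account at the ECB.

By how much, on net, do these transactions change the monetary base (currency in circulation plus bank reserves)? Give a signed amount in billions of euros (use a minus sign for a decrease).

ECB balance sheet:
  Assets:      no change
  Liabilities: Bank reserves −€491.5B, Currency in circulation +€155B, Government deposits +€336.5B
Commercial banking system:
  Assets:      Reserves at CB −€491.5B
  Liabilities: Checkable deposits −€491.5B
Monetary base = currency + reserves: +€155B + (−€491.5B) = -€336.5 billion.

-€336.5 billion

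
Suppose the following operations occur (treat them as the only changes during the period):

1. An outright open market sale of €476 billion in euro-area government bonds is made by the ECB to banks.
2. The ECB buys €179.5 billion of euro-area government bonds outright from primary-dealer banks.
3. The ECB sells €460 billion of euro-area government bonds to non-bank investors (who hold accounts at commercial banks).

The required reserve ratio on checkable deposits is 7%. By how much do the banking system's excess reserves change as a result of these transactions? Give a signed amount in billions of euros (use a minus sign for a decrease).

-€724.3 billion

OMO sale (to banks) €476 billion: reserves −€476B, deposits 0.
OMO purchase (from banks) €179.5 billion: reserves +€179.5B, deposits 0.
Asset sale (to non-banks) €460 billion: reserves −€460B, deposits −€460B.
Totals: Δreserves = −€756.5B, Δdeposits = −€460B.
Δrequired reserves = 7% × −€460B = −€32.2B.
Δexcess reserves = Δreserves − Δrequired = −€756.5B − (−€32.2B) = -€724.3 billion.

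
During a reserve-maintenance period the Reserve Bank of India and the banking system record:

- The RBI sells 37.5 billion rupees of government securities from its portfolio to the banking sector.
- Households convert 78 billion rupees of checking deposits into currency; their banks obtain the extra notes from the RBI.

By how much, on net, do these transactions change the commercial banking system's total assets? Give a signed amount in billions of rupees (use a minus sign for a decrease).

OMO sale (to banks) 37.5 billion rupees: just an asset swap on bank balance sheets → 0.
Currency withdrawal 78 billion rupees: bank balance sheets shrink → −78B.
Net: 0 − 78 = -78 billion.

-78 billion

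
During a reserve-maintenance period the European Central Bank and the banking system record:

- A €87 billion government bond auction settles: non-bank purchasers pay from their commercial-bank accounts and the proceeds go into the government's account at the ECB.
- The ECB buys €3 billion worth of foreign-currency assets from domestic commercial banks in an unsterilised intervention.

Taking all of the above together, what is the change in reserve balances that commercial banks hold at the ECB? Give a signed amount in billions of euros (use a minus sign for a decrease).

-€84 billion

Government account inflow €87 billion: funds move from bank reserves into the government account → −€87B.
FX purchase €3 billion: the ECB pays by crediting reserve accounts → +€3B.
Net: −87 + 3 = -€84 billion.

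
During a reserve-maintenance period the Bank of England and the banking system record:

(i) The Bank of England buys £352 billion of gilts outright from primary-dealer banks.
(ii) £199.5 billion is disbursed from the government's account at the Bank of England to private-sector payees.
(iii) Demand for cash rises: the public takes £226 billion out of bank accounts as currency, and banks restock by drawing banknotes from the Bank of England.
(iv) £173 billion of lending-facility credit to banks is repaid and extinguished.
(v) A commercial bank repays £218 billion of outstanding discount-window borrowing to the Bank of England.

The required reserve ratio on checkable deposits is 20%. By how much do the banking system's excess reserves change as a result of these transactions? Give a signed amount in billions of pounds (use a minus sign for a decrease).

OMO purchase (from banks) £352 billion: reserves +£352B, deposits 0.
Government spending £199.5 billion: reserves +£199.5B, deposits +£199.5B.
Currency withdrawal £226 billion: reserves −£226B, deposits −£226B.
Discount-window repayment £173 billion: reserves −£173B, deposits 0.
Discount-window repayment £218 billion: reserves −£218B, deposits 0.
Totals: Δreserves = −£65.5B, Δdeposits = −£26.5B.
Δrequired reserves = 20% × −£26.5B = −£5.3B.
Δexcess reserves = Δreserves − Δrequired = −£65.5B − (−£5.3B) = -£60.2 billion.

-£60.2 billion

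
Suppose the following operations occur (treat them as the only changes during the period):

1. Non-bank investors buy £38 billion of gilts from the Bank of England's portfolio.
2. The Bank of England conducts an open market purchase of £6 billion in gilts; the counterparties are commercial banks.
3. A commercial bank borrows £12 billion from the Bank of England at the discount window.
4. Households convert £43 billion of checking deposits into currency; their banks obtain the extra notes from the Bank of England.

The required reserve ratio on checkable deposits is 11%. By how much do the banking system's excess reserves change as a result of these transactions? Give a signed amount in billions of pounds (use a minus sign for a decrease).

Asset sale (to non-banks) £38 billion: reserves −£38B, deposits −£38B.
OMO purchase (from banks) £6 billion: reserves +£6B, deposits 0.
Discount-window loan £12 billion: reserves +£12B, deposits 0.
Currency withdrawal £43 billion: reserves −£43B, deposits −£43B.
Totals: Δreserves = −£63B, Δdeposits = −£81B.
Δrequired reserves = 11% × −£81B = −£8.91B.
Δexcess reserves = Δreserves − Δrequired = −£63B − (−£8.91B) = -£54.09 billion.

-£54.09 billion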